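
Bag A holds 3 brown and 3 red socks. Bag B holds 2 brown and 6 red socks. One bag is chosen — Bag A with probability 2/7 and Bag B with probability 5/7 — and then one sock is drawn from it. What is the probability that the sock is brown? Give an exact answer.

From Bag A: P(brown) = 3/6.
From Bag B: P(brown) = 2/8.
Total probability = (2/7)(3/6) + (5/7)(2/8) = 9/28.

9/28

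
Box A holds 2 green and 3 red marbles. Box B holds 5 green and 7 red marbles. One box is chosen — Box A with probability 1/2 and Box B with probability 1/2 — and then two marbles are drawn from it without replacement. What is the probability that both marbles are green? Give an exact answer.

83/660

From Box A: P(both green) = (2/5)(1/4) = 1/10.
From Box B: P(both green) = (5/12)(4/11) = 5/33.
Total probability = (1/2)(1/10) + (1/2)(5/33) = 83/660.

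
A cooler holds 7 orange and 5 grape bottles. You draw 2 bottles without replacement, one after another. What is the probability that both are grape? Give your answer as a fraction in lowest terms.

5/33

P(every draw is grape) = 5/12 × 4/11 = 20/132 = 5/33.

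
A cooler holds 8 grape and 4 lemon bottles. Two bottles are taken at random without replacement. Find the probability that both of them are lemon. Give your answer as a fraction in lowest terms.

P(all lemon) = 4/12 × 3/11 = 12/132 = 1/11.

1/11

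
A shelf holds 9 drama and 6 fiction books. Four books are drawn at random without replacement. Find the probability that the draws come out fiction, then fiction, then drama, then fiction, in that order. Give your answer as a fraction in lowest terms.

Each draw changes the counts, so multiply the conditional probabilities along the sequence:
P = 6/15 × 5/14 × 9/13 × 4/12 = 1080/32760 = 3/91.

3/91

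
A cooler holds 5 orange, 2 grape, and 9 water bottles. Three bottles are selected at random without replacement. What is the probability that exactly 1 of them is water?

One ordering (water drawn first) has probability 9/16 × 7/15 × 6/14 = 378/3360 = 9/80.
There are C(3,1) = 3 such orderings, each equally likely, so P = 3 × 9/80 = 27/80.

27/80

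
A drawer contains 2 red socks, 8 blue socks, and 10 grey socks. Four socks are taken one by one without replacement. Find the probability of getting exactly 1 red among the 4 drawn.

32/95

One ordering (red drawn first) has probability 2/20 × 18/19 × 17/18 × 16/17 = 9792/116280 = 8/95.
There are C(4,1) = 4 such orderings, each equally likely, so P = 4 × 8/95 = 32/95.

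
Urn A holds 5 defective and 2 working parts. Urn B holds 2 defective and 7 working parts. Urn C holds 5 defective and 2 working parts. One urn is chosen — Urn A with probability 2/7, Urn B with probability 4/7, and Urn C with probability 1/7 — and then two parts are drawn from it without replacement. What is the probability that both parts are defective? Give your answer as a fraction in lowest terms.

From Urn A: P(both defective) = (5/7)(4/6) = 10/21.
From Urn B: P(both defective) = (2/9)(1/8) = 1/36.
From Urn C: P(both defective) = (5/7)(4/6) = 10/21.
Total probability = (2/7)(10/21) + (4/7)(1/36) + (1/7)(10/21) = 97/441.

97/441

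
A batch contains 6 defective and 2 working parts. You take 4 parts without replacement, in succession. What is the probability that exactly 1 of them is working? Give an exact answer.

One ordering (working drawn first) has probability 2/8 × 6/7 × 5/6 × 4/5 = 240/1680 = 1/7.
There are C(4,1) = 4 such orderings, each equally likely, so P = 4 × 1/7 = 4/7.

4/7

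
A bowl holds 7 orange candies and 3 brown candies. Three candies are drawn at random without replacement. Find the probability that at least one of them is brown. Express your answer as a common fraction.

17/24

P(no brown) = 7/10 × 6/9 × 5/8 = 210/720 = 7/24.
P(at least one) = 1 − 7/24 = 17/24.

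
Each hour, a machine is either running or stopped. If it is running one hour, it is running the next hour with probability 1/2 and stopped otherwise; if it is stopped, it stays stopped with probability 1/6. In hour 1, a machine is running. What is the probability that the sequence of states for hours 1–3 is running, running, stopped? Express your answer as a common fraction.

Hour 1 is given. For each transition, use the conditional probability from the current state:
P(running | running) = 1/2; P(stopped | running) = 1/2.
P = 1/2 × 1/2 = 1/4.

1/4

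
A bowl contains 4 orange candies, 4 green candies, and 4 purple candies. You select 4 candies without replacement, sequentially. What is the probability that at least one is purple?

85/99

P(no purple) = 8/12 × 7/11 × 6/10 × 5/9 = 1680/11880 = 14/99.
P(at least one) = 1 − 14/99 = 85/99.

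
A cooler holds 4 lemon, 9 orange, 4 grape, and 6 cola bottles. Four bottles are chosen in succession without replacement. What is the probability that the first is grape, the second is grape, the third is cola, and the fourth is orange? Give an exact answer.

27/8855

Each draw changes the counts, so multiply the conditional probabilities along the sequence:
P = 4/23 × 3/22 × 6/21 × 9/20 = 648/212520 = 27/8855.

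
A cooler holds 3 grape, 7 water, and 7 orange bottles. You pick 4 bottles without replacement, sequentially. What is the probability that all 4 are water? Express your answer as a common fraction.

P(every draw is water) = 7/17 × 6/16 × 5/15 × 4/14 = 840/57120 = 1/68.

1/68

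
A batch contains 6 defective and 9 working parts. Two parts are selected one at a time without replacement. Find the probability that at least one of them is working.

6/7

P(no working) = 6/15 × 5/14 = 30/210 = 1/7.
P(at least one) = 1 − 1/7 = 6/7.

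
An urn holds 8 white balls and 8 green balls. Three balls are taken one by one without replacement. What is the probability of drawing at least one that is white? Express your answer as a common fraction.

P(no white) = 8/16 × 7/15 × 6/14 = 336/3360 = 1/10.
P(at least one) = 1 − 1/10 = 9/10.

9/10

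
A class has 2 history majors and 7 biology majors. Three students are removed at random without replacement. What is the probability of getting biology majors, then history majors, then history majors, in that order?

1/36

Each draw changes the counts, so multiply the conditional probabilities along the sequence:
P = 7/9 × 2/8 × 1/7 = 14/504 = 1/36.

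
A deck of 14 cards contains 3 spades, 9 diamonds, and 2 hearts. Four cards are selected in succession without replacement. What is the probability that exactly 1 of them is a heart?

40/91

One ordering (a heart drawn first) has probability 2/14 × 12/13 × 11/12 × 10/11 = 2640/24024 = 10/91.
There are C(4,1) = 4 such orderings, each equally likely, so P = 4 × 10/91 = 40/91.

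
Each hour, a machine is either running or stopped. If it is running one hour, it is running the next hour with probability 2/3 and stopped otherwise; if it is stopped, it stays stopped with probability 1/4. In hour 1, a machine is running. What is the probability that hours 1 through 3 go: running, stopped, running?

1/4

Hour 1 is given. For each transition, use the conditional probability from the current state:
P(stopped | running) = 1/3; P(running | stopped) = 3/4.
P = 1/3 × 3/4 = 3/12 = 1/4.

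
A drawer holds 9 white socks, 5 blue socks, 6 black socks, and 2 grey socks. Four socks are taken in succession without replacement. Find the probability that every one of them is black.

P = 6/22 × 5/21 × 4/20 × 3/19 = 360/175560 = 3/1463.

3/1463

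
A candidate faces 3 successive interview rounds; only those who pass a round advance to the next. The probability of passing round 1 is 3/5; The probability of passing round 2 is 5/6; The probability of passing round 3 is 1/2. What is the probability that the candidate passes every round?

1/4

Multiplying along the chain,
P = 3/5 × 5/6 × 1/2 = 15/60 = 1/4.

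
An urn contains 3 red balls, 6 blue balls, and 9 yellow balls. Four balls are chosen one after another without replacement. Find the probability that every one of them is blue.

P = 6/18 × 5/17 × 4/16 × 3/15 = 360/73440 = 1/204.

1/204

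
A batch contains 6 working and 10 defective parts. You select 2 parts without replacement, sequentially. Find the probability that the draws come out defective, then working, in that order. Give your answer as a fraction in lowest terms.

Chain rule:
P = 10/16 × 6/15 = 60/240 = 1/4.

1/4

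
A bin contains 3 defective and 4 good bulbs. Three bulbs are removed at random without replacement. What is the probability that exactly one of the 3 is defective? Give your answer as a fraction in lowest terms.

18/35

One ordering (defective drawn first) has probability 3/7 × 4/6 × 3/5 = 36/210 = 6/35.
There are C(3,1) = 3 such orderings, each equally likely, so P = 3 × 6/35 = 18/35.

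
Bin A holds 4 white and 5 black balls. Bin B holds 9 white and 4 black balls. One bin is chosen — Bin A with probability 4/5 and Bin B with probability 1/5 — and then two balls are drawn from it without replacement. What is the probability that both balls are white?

44/195

From Bin A: P(both white) = (4/9)(3/8) = 1/6.
From Bin B: P(both white) = (9/13)(8/12) = 6/13.
Total probability = (4/5)(1/6) + (1/5)(6/13) = 44/195.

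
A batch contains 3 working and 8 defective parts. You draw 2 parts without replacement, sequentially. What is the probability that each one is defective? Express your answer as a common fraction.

28/55

P(every draw is defective) = 8/11 × 7/10 = 56/110 = 28/55.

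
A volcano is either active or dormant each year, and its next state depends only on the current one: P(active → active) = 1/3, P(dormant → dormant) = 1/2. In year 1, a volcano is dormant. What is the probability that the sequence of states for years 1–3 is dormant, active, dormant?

1/3

Year 1 is given. For each transition, use the conditional probability from the current state:
P(active | dormant) = 1/2; P(dormant | active) = 2/3.
P = 1/2 × 2/3 = 2/6 = 1/3.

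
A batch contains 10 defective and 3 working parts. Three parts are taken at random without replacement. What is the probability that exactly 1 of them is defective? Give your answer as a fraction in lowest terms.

One ordering (defective drawn first) has probability 10/13 × 3/12 × 2/11 = 60/1716 = 5/143.
There are C(3,1) = 3 such orderings, each equally likely, so P = 3 × 5/143 = 15/143.

15/143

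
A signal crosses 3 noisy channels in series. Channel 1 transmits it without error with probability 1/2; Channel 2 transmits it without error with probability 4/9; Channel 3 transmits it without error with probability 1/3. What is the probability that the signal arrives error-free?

2/27

The events are sequential, so multiply the conditional probabilities:
P = 1/2 × 4/9 × 1/3 = 4/54 = 2/27.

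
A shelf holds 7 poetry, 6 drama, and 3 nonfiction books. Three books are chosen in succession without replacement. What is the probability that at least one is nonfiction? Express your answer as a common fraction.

137/280

P(no nonfiction) = 13/16 × 12/15 × 11/14 = 1716/3360 = 143/280.
P(at least one) = 1 − 143/280 = 137/280.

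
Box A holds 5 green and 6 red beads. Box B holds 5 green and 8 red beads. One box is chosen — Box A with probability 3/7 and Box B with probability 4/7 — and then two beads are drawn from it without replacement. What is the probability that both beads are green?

From Box A: P(both green) = (5/11)(4/10) = 2/11.
From Box B: P(both green) = (5/13)(4/12) = 5/39.
Total probability = (3/7)(2/11) + (4/7)(5/39) = 454/3003.

454/3003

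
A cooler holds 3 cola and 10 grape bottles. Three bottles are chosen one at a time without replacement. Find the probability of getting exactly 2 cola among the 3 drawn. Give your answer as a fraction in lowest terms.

15/143

One ordering (cola drawn first) has probability 3/13 × 2/12 × 10/11 = 60/1716 = 5/143.
There are C(3,2) = 3 such orderings, each equally likely, so P = 3 × 5/143 = 15/143.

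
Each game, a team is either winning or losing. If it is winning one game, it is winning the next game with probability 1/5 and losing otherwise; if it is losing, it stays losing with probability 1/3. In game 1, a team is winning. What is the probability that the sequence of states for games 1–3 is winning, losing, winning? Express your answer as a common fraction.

Game 1 is given. For each transition, use the conditional probability from the current state:
P(losing | winning) = 4/5; P(winning | losing) = 2/3.
P = 4/5 × 2/3 = 8/15.

8/15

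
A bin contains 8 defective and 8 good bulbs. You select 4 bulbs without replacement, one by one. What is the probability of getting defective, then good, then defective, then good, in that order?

14/195

Each draw changes the counts, so multiply the conditional probabilities along the sequence:
P = 8/16 × 8/15 × 7/14 × 7/13 = 3136/43680 = 14/195.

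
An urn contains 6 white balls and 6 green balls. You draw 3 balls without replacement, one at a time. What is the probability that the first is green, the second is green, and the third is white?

3/22

Multiply the probability of each draw given the previous ones:
P = 6/12 × 5/11 × 6/10 = 180/1320 = 3/22.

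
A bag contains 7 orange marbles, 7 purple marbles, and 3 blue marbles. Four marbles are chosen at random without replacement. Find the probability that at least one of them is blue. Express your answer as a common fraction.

197/340

P(no blue) = 14/17 × 13/16 × 12/15 × 11/14 = 24024/57120 = 143/340.
P(at least one) = 1 − 143/340 = 197/340.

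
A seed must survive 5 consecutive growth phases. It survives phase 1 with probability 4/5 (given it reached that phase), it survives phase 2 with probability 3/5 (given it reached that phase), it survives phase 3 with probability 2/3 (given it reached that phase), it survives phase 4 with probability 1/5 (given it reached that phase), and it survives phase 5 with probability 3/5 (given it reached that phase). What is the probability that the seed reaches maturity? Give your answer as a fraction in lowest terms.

Multiplying along the chain,
P = 4/5 × 3/5 × 2/3 × 1/5 × 3/5 = 72/1875 = 24/625.

24/625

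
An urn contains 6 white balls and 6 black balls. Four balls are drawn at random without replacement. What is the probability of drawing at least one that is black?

32/33

P(no black) = 6/12 × 5/11 × 4/10 × 3/9 = 360/11880 = 1/33.
P(at least one) = 1 − 1/33 = 32/33.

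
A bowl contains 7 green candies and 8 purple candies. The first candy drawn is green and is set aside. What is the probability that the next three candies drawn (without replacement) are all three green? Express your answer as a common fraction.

5/91

With the first candy removed, 6 green remain out of 14.
P = 6/14 × 5/13 × 4/12 = 120/2184 = 5/91.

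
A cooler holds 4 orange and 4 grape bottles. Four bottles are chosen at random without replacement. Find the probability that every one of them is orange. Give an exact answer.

1/70

P(every draw is orange) = 4/8 × 3/7 × 2/6 × 1/5 = 24/1680 = 1/70.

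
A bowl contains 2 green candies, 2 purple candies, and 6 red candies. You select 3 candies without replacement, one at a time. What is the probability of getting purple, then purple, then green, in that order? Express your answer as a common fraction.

1/180

Chain rule:
P = 2/10 × 1/9 × 2/8 = 4/720 = 1/180.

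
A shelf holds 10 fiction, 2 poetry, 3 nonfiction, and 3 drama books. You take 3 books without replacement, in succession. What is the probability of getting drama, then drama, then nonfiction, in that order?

1/272

Chain rule:
P = 3/18 × 2/17 × 3/16 = 18/4896 = 1/272.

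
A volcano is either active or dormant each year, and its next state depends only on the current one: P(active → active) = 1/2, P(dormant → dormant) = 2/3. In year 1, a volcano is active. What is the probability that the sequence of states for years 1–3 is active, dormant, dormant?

1/3

Year 1 is given. For each transition, use the conditional probability from the current state:
P(dormant | active) = 1/2; P(dormant | dormant) = 2/3.
P = 1/2 × 2/3 = 2/6 = 1/3.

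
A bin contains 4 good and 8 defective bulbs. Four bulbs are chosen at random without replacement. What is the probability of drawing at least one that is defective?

494/495

P(no defective) = 4/12 × 3/11 × 2/10 × 1/9 = 24/11880 = 1/495.
P(at least one) = 1 − 1/495 = 494/495.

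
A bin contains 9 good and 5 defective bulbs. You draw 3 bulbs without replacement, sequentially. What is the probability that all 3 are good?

P = 9/14 × 8/13 × 7/12 = 504/2184 = 3/13.

3/13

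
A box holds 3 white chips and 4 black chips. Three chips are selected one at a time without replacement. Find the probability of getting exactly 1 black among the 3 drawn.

One ordering (black drawn first) has probability 4/7 × 3/6 × 2/5 = 24/210 = 4/35.
There are C(3,1) = 3 such orderings, each equally likely, so P = 3 × 4/35 = 12/35.

12/35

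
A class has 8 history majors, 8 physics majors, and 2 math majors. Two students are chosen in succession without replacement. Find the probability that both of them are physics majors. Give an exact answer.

P(every draw is a physics major) = 8/18 × 7/17 = 56/306 = 28/153.

28/153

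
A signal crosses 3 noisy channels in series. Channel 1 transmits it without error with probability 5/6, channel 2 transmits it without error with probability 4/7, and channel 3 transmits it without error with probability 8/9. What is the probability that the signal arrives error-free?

80/189

Multiplying along the chain,
P = 5/6 × 4/7 × 8/9 = 160/378 = 80/189.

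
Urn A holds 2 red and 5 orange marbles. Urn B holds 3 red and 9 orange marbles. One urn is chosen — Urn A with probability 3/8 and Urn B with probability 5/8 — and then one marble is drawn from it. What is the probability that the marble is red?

59/224

From Urn A: P(red) = 2/7.
From Urn B: P(red) = 3/12.
Total probability = (3/8)(2/7) + (5/8)(3/12) = 59/224.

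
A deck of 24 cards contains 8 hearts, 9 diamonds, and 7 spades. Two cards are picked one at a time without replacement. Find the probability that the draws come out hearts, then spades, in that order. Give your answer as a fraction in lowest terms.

7/69

Chain rule:
P = 8/24 × 7/23 = 56/552 = 7/69.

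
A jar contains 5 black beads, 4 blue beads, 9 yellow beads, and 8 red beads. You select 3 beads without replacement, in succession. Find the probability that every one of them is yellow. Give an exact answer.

P = 9/26 × 8/25 × 7/24 = 504/15600 = 21/650.

21/650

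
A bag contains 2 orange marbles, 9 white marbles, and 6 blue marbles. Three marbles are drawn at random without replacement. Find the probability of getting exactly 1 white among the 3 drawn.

63/170

One ordering (white drawn first) has probability 9/17 × 8/16 × 7/15 = 504/4080 = 21/170.
There are C(3,1) = 3 such orderings, each equally likely, so P = 3 × 21/170 = 63/170.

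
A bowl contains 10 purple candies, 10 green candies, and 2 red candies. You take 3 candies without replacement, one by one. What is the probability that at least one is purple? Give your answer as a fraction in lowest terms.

6/7

P(no purple) = 12/22 × 11/21 × 10/20 = 1320/9240 = 1/7.
P(at least one) = 1 − 1/7 = 6/7.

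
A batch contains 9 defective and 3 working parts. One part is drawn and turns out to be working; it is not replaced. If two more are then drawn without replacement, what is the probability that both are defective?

With the first part removed, 9 defective remain out of 11.
P = 9/11 × 8/10 = 72/110 = 36/55.

36/55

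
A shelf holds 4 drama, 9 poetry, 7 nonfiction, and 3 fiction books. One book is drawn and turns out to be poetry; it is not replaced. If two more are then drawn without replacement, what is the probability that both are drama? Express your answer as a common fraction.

With the first book removed, 4 drama remain out of 22.
P = 4/22 × 3/21 = 12/462 = 2/77.

2/77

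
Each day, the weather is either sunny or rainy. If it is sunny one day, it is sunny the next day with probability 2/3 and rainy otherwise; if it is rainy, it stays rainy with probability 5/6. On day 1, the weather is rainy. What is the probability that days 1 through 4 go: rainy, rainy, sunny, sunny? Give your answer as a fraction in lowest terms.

5/54

Day 1 is given. For each transition, use the conditional probability from the current state:
P(rainy | rainy) = 5/6; P(sunny | rainy) = 1/6; P(sunny | sunny) = 2/3.
P = 5/6 × 1/6 × 2/3 = 10/108 = 5/54.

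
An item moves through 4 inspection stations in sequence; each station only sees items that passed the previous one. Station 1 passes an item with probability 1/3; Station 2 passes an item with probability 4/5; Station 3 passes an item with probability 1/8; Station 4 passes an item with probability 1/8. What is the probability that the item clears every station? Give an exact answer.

1/240

Each stage is reached only if all earlier stages succeed, so
P = 1/3 × 4/5 × 1/8 × 1/8 = 4/960 = 1/240.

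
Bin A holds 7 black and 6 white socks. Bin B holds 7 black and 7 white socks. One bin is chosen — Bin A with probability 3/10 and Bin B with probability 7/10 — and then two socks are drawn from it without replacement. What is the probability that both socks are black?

From Bin A: P(both black) = (7/13)(6/12) = 7/26.
From Bin B: P(both black) = (7/14)(6/13) = 3/13.
Total probability = (3/10)(7/26) + (7/10)(3/13) = 63/260.

63/260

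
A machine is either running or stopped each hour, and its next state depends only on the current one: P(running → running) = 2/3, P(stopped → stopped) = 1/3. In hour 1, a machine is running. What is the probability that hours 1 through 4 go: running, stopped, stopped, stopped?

1/27

Hour 1 is given. For each transition, use the conditional probability from the current state:
P(stopped | running) = 1/3; P(stopped | stopped) = 1/3; P(stopped | stopped) = 1/3.
P = 1/3 × 1/3 × 1/3 = 1/27.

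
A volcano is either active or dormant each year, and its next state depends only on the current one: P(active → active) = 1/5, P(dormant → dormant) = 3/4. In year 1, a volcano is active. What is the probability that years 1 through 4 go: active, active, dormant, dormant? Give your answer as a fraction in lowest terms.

Year 1 is given. For each transition, use the conditional probability from the current state:
P(active | active) = 1/5; P(dormant | active) = 4/5; P(dormant | dormant) = 3/4.
P = 1/5 × 4/5 × 3/4 = 12/100 = 3/25.

3/25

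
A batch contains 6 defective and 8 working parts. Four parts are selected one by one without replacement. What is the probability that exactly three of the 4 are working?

48/143

One ordering (working drawn first) has probability 8/14 × 7/13 × 6/12 × 6/11 = 2016/24024 = 12/143.
There are C(4,3) = 4 such orderings, each equally likely, so P = 4 × 12/143 = 48/143.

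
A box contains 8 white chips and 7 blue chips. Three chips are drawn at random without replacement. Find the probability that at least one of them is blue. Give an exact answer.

57/65

P(no blue) = 8/15 × 7/14 × 6/13 = 336/2730 = 8/65.
P(at least one) = 1 − 8/65 = 57/65.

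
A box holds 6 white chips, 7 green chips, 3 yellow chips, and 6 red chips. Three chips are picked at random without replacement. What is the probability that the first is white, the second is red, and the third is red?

Chain rule:
P = 6/22 × 6/21 × 5/20 = 180/9240 = 3/154.

3/154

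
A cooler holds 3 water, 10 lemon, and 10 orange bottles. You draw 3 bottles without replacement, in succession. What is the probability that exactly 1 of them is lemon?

780/1771

One ordering (lemon drawn first) has probability 10/23 × 13/22 × 12/21 = 1560/10626 = 260/1771.
There are C(3,1) = 3 such orderings, each equally likely, so P = 3 × 260/1771 = 780/1771.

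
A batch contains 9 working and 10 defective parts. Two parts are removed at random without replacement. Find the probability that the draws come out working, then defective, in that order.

Chain rule:
P = 9/19 × 10/18 = 90/342 = 5/19.

5/19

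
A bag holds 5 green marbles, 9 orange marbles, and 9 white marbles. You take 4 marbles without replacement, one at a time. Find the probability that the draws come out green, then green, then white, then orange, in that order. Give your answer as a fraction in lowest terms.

Each draw changes the counts, so multiply the conditional probabilities along the sequence:
P = 5/23 × 4/22 × 9/21 × 9/20 = 1620/212520 = 27/3542.

27/3542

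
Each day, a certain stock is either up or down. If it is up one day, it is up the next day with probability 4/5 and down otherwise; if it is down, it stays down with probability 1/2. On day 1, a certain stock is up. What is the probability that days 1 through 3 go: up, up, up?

Day 1 is given. For each transition, use the conditional probability from the current state:
P(up | up) = 4/5; P(up | up) = 4/5.
P = 4/5 × 4/5 = 16/25.

16/25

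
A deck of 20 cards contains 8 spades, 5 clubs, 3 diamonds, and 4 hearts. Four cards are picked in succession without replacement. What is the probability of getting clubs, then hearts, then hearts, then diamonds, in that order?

Chain rule:
P = 5/20 × 4/19 × 3/18 × 3/17 = 180/116280 = 1/646.

1/646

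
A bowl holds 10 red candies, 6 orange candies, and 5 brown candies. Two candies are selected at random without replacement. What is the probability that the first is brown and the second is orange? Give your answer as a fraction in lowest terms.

1/14

Multiply the probability of each draw given the previous ones:
P = 5/21 × 6/20 = 30/420 = 1/14.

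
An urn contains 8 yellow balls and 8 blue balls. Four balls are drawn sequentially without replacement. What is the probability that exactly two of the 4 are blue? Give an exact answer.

28/65

One ordering (blue drawn first) has probability 8/16 × 7/15 × 8/14 × 7/13 = 3136/43680 = 14/195.
There are C(4,2) = 6 such orderings, each equally likely, so P = 6 × 14/195 = 28/65.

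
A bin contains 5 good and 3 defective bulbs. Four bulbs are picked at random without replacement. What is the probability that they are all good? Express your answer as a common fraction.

P(every draw is good) = 5/8 × 4/7 × 3/6 × 2/5 = 120/1680 = 1/14.

1/14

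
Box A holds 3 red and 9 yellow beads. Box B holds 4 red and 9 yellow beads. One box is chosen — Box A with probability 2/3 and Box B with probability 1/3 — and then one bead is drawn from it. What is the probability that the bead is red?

7/26

From Box A: P(red) = 3/12.
From Box B: P(red) = 4/13.
Total probability = (2/3)(3/12) + (1/3)(4/13) = 7/26.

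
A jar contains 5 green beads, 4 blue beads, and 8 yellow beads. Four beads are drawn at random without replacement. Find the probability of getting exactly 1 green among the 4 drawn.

55/119

One ordering (green drawn first) has probability 5/17 × 12/16 × 11/15 × 10/14 = 6600/57120 = 55/476.
There are C(4,1) = 4 such orderings, each equally likely, so P = 4 × 55/476 = 55/119.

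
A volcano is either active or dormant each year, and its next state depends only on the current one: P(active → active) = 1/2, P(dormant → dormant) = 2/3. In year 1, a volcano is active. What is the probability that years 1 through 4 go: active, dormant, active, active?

1/12

Year 1 is given. For each transition, use the conditional probability from the current state:
P(dormant | active) = 1/2; P(active | dormant) = 1/3; P(active | active) = 1/2.
P = 1/2 × 1/3 × 1/2 = 1/12.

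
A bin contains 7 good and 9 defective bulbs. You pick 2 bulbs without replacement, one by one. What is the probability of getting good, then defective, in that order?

Chain rule:
P = 7/16 × 9/15 = 63/240 = 21/80.

21/80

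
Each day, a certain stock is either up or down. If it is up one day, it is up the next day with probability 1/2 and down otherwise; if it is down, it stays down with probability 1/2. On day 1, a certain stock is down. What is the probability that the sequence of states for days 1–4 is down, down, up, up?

Day 1 is given. For each transition, use the conditional probability from the current state:
P(down | down) = 1/2; P(up | down) = 1/2; P(up | up) = 1/2.
P = 1/2 × 1/2 × 1/2 = 1/8.

1/8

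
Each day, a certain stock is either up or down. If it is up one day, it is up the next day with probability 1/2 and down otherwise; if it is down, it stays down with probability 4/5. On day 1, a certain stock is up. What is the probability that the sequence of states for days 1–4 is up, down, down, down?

Day 1 is given. For each transition, use the conditional probability from the current state:
P(down | up) = 1/2; P(down | down) = 4/5; P(down | down) = 4/5.
P = 1/2 × 4/5 × 4/5 = 16/50 = 8/25.

8/25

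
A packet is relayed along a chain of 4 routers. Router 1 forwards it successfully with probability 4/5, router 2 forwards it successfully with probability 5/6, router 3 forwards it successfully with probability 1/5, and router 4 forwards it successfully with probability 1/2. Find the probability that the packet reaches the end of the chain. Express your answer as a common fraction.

Multiplying along the chain,
P = 4/5 × 5/6 × 1/5 × 1/2 = 20/300 = 1/15.

1/15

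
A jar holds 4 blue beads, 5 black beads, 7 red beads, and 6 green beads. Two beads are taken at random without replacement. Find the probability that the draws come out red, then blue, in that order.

Each draw changes the counts, so multiply the conditional probabilities along the sequence:
P = 7/22 × 4/21 = 28/462 = 2/33.

2/33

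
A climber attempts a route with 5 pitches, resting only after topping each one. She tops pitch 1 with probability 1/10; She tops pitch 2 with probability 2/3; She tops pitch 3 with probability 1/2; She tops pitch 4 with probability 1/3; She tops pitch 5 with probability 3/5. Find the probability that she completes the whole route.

Multiplying along the chain,
P = 1/10 × 2/3 × 1/2 × 1/3 × 3/5 = 6/900 = 1/150.

1/150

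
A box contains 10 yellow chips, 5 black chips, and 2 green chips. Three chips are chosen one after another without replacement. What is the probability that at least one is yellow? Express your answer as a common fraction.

129/136

P(no yellow) = 7/17 × 6/16 × 5/15 = 210/4080 = 7/136.
P(at least one) = 1 − 7/136 = 129/136.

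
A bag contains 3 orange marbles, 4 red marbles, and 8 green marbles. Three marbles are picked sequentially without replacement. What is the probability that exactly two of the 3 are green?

28/65

One ordering (green drawn first) has probability 8/15 × 7/14 × 7/13 = 392/2730 = 28/195.
There are C(3,2) = 3 such orderings, each equally likely, so P = 3 × 28/195 = 28/65.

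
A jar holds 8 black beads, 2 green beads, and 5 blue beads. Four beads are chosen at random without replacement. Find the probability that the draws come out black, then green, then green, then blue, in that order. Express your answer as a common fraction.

2/819

Multiply the probability of each draw given the previous ones:
P = 8/15 × 2/14 × 1/13 × 5/12 = 80/32760 = 2/819.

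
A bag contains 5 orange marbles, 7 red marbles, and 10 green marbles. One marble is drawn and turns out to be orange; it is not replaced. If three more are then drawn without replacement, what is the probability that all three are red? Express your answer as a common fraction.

1/38

With the first marble removed, 7 red remain out of 21.
P = 7/21 × 6/20 × 5/19 = 210/7980 = 1/38.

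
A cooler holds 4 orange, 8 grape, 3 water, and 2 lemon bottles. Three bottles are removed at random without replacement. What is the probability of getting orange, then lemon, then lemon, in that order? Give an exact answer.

Chain rule:
P = 4/17 × 2/16 × 1/15 = 8/4080 = 1/510.

1/510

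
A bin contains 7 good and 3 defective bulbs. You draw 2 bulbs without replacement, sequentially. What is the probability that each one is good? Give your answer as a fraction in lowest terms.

7/15

P(every draw is good) = 7/10 × 6/9 = 42/90 = 7/15.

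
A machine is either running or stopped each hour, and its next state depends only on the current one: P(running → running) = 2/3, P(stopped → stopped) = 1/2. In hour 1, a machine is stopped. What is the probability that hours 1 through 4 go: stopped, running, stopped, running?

Hour 1 is given. For each transition, use the conditional probability from the current state:
P(running | stopped) = 1/2; P(stopped | running) = 1/3; P(running | stopped) = 1/2.
P = 1/2 × 1/3 × 1/2 = 1/12.

1/12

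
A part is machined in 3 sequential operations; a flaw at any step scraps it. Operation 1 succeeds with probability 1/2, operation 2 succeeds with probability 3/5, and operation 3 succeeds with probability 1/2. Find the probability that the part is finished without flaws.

Multiplying along the chain,
P = 1/2 × 3/5 × 1/2 = 3/20.

3/20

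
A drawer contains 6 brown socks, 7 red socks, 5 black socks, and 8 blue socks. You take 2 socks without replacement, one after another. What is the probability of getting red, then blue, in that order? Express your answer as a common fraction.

28/325

Chain rule:
P = 7/26 × 8/25 = 56/650 = 28/325.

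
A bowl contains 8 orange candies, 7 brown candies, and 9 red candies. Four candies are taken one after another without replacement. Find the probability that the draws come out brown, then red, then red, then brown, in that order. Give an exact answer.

Multiply the probability of each draw given the previous ones:
P = 7/24 × 9/23 × 8/22 × 6/21 = 3024/255024 = 3/253.

3/253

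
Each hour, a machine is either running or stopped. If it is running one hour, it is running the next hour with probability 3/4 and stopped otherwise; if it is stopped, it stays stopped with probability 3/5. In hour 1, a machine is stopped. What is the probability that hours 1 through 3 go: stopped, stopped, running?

Hour 1 is given. For each transition, use the conditional probability from the current state:
P(stopped | stopped) = 3/5; P(running | stopped) = 2/5.
P = 3/5 × 2/5 = 6/25.

6/25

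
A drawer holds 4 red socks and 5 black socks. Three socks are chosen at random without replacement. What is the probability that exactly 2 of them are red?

5/14

One ordering (red drawn first) has probability 4/9 × 3/8 × 5/7 = 60/504 = 5/42.
There are C(3,2) = 3 such orderings, each equally likely, so P = 3 × 5/42 = 5/14.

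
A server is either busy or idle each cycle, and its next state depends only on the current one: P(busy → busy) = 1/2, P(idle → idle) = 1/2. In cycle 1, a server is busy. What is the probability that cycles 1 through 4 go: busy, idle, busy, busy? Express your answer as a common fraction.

Cycle 1 is given. For each transition, use the conditional probability from the current state:
P(idle | busy) = 1/2; P(busy | idle) = 1/2; P(busy | busy) = 1/2.
P = 1/2 × 1/2 × 1/2 = 1/8.

1/8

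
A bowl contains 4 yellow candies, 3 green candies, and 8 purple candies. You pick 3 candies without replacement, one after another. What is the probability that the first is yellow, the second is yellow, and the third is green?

Chain rule:
P = 4/15 × 3/14 × 3/13 = 36/2730 = 6/455.

6/455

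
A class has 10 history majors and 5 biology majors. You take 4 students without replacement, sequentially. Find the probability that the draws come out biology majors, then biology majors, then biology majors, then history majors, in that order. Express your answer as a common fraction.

5/273

Chain rule:
P = 5/15 × 4/14 × 3/13 × 10/12 = 600/32760 = 5/273.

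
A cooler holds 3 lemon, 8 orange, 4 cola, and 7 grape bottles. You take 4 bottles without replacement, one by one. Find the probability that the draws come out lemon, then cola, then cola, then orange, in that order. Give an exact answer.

Chain rule:
P = 3/22 × 4/21 × 3/20 × 8/19 = 288/175560 = 12/7315.

12/7315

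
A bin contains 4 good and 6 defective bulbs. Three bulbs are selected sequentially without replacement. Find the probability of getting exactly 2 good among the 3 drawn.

One ordering (good drawn first) has probability 4/10 × 3/9 × 6/8 = 72/720 = 1/10.
There are C(3,2) = 3 such orderings, each equally likely, so P = 3 × 1/10 = 3/10.

3/10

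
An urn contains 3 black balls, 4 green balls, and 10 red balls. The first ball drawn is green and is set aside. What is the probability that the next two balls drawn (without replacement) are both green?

1/40

With the first ball removed, 3 green remain out of 16.
P = 3/16 × 2/15 = 6/240 = 1/40.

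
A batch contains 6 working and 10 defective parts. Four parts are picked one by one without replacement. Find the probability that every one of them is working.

P = 6/16 × 5/15 × 4/14 × 3/13 = 360/43680 = 3/364.

3/364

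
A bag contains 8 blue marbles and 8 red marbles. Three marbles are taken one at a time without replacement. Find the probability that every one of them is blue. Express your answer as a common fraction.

1/10

P(all blue) = 8/16 × 7/15 × 6/14 = 336/3360 = 1/10.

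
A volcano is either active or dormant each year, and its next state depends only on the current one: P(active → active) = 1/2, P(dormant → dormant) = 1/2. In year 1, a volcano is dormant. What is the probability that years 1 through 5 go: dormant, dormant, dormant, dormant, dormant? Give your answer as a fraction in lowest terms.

1/16

Year 1 is given. For each transition, use the conditional probability from the current state:
P(dormant | dormant) = 1/2; P(dormant | dormant) = 1/2; P(dormant | dormant) = 1/2; P(dormant | dormant) = 1/2.
P = 1/2 × 1/2 × 1/2 × 1/2 = 1/16.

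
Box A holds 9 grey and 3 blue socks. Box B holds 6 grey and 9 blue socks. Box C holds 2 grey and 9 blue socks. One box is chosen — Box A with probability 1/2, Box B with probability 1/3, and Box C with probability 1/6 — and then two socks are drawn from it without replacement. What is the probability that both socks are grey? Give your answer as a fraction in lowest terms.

249/770

From Box A: P(both grey) = (9/12)(8/11) = 6/11.
From Box B: P(both grey) = (6/15)(5/14) = 1/7.
From Box C: P(both grey) = (2/11)(1/10) = 1/55.
Total probability = (1/2)(6/11) + (1/3)(1/7) + (1/6)(1/55) = 249/770.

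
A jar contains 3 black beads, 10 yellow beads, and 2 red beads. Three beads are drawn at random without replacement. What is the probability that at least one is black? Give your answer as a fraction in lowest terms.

P(no black) = 12/15 × 11/14 × 10/13 = 1320/2730 = 44/91.
P(at least one) = 1 − 44/91 = 47/91.

47/91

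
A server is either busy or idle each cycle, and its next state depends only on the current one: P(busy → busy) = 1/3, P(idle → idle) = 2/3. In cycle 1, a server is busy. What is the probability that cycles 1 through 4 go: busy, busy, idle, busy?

Cycle 1 is given. For each transition, use the conditional probability from the current state:
P(busy | busy) = 1/3; P(idle | busy) = 2/3; P(busy | idle) = 1/3.
P = 1/3 × 2/3 × 1/3 = 2/27.

2/27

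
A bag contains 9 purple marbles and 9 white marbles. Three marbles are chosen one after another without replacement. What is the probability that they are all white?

7/68

P(every draw is white) = 9/18 × 8/17 × 7/16 = 504/4896 = 7/68.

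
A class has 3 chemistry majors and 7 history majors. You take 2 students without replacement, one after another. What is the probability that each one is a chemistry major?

1/15

P(all chemistry majors) = 3/10 × 2/9 = 6/90 = 1/15.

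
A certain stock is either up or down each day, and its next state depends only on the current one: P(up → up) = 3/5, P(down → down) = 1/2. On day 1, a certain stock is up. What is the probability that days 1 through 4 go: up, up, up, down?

Day 1 is given. For each transition, use the conditional probability from the current state:
P(up | up) = 3/5; P(up | up) = 3/5; P(down | up) = 2/5.
P = 3/5 × 3/5 × 2/5 = 18/125.

18/125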